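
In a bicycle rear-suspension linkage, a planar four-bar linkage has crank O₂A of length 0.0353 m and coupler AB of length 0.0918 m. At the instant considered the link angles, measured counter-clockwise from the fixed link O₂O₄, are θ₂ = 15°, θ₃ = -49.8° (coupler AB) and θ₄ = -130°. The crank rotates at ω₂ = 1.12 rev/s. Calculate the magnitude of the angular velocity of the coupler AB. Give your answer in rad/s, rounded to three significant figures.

1.58

ω₂ = 7.037 rad/s (from 1.12 rev/s).
Differentiating the loop-closure r₂e^{iθ₂}+r₃e^{iθ₃}=r₁+r₄e^{iθ₄} gives r₂ω₂e^{iθ₂}+r₃ω₃e^{iθ₃}=r₄ω₄e^{iθ₄}.
Eliminating the other unknown: ω₃ = r₂ω₂ sin(θ₄−θ₂) / [r₃ sin(θ₃−θ₄)].
Numerator sine = -0.57358; denominator sine = +0.98541.
Result = 0.0353·7.037·(-0.57358) / (0.0918·(+0.98541)) = -1.5751 rad/s; magnitude 1.5751 rad/s.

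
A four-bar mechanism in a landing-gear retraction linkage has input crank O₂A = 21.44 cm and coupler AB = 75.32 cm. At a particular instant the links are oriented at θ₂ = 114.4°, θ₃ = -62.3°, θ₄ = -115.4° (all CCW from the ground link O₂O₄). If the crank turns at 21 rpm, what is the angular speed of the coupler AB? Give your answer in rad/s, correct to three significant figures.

ω₂ = 2.199 rad/s (from 21 rpm).
Differentiating the loop-closure r₂e^{iθ₂}+r₃e^{iθ₃}=r₁+r₄e^{iθ₄} gives r₂ω₂e^{iθ₂}+r₃ω₃e^{iθ₃}=r₄ω₄e^{iθ₄}.
Eliminating the other unknown: ω₃ = r₂ω₂ sin(θ₄−θ₂) / [r₃ sin(θ₃−θ₄)].
Numerator sine = +0.76380; denominator sine = +0.79968.
Result = 0.2144·2.199·(+0.76380) / (0.7532·(+0.79968)) = +0.59789 rad/s; magnitude 0.59789 rad/s.

0.598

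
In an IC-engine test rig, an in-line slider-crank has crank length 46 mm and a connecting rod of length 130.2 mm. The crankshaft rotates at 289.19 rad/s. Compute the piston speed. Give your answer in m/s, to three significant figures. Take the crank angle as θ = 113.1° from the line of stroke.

ω = 289.2 rad/s
For an in-line slider-crank, x = r cosθ + √(L² − r² sin²θ), so v = −rω sinθ·[1 + r cosθ/√(L² − r² sin²θ)].
With r = 0.046 m, L = 0.1302 m, θ = 113.1°: √(L² − r² sin²θ) = 0.12313 m.
v = −0.046·289.2·0.91982·[1 + 0.046·-0.39234/0.12313] = -10.443 m/s.
|v| = 10.443 m/s.

10.4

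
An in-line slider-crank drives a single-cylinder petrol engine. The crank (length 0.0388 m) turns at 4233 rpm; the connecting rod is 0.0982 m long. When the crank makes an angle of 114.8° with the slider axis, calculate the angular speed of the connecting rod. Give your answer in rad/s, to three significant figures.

ω = 443.3 rad/s (converted from 4233 rpm).
The rod makes angle φ with the slider axis where L sinφ = r sinθ; differentiating, L cosφ·φ̇ = r ω cosθ.
L cosφ = √(L² − r² sin²θ) = 0.091666 m.
|ω_rod| = r ω |cosθ| / √(L² − r² sin²θ) = 0.0388·443.3·0.41945/0.091666 = 78.701 rad/s.

78.7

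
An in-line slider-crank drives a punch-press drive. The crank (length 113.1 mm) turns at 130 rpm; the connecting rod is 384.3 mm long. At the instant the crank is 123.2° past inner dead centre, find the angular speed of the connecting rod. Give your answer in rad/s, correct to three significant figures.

ω = 13.61 rad/s (converted from 130 rpm).
The rod makes angle φ with the slider axis where L sinφ = r sinθ; differentiating, L cosφ·φ̇ = r ω cosθ.
L cosφ = √(L² − r² sin²θ) = 0.37246 m.
|ω_rod| = r ω |cosθ| / √(L² − r² sin²θ) = 0.1131·13.61·0.54756/0.37246 = 2.2635 rad/s.

2.26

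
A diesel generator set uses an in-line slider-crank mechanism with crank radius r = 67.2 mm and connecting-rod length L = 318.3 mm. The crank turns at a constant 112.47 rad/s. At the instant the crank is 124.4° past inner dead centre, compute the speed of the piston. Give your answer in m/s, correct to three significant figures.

ω = 112.5 rad/s
For an in-line slider-crank, x = r cosθ + √(L² − r² sin²θ), so v = −rω sinθ·[1 + r cosθ/√(L² − r² sin²θ)].
With r = 0.0672 m, L = 0.3183 m, θ = 124.4°: √(L² − r² sin²θ) = 0.31343 m.
v = −0.0672·112.5·0.82511·[1 + 0.0672·-0.56497/0.31343] = -5.4808 m/s.
|v| = 5.4808 m/s.

5.48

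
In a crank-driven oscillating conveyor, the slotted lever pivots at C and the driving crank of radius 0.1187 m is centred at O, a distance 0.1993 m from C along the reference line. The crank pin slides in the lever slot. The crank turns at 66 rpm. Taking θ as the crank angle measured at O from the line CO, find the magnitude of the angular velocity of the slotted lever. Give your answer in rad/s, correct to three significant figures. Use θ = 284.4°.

ω = 6.912 rad/s (from 66 rpm).
Crank pin A relative to C: A = (d + r cosθ, r sinθ); lever angle φ = atan2(r sinθ, d + r cosθ).
Differentiating tanφ: φ̇ = rω(d cosθ + r)/(d² + r² + 2dr cosθ).
d² + r² + 2dr cosθ = |CA|² = 0.0655766 m²;  d cosθ + r = +0.16826 m.
|ω_lever| = |0.1187·6.912·+0.16826| / 0.0655766 = 2.1051 rad/s.

2.11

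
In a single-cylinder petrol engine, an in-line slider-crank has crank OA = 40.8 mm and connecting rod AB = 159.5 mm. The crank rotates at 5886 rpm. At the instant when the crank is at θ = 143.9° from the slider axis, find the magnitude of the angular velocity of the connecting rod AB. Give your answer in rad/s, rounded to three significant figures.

ω = 616.4 rad/s (converted from 5886 rpm).
The rod makes angle φ with the slider axis where L sinφ = r sinθ; differentiating, L cosφ·φ̇ = r ω cosθ.
L cosφ = √(L² − r² sin²θ) = 0.15768 m.
|ω_rod| = r ω |cosθ| / √(L² − r² sin²θ) = 0.0408·616.4·0.80799/0.15768 = 128.87 rad/s.

129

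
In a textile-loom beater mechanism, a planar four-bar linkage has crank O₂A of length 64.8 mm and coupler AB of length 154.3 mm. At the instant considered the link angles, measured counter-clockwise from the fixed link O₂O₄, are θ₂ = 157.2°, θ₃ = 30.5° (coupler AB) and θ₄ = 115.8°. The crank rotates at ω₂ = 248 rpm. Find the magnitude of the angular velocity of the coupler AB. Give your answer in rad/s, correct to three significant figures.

7.24

ω₂ = 25.97 rad/s (from 248 rpm).
Differentiating the loop-closure r₂e^{iθ₂}+r₃e^{iθ₃}=r₁+r₄e^{iθ₄} gives r₂ω₂e^{iθ₂}+r₃ω₃e^{iθ₃}=r₄ω₄e^{iθ₄}.
Eliminating the other unknown: ω₃ = r₂ω₂ sin(θ₄−θ₂) / [r₃ sin(θ₃−θ₄)].
Numerator sine = -0.66131; denominator sine = -0.99664.
Result = 0.0648·25.97·(-0.66131) / (0.1543·(-0.99664)) = +7.237 rad/s; magnitude 7.237 rad/s.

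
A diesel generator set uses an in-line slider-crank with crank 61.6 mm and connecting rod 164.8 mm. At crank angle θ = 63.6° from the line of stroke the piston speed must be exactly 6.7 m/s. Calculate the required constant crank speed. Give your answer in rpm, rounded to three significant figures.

For an in-line slider-crank, |v_piston| = rω|sinθ|·[1 + r cosθ/√(L² − r² sin²θ)].
With r = 0.0616 m, L = 0.1648 m, θ = 63.6°: the bracketed kinematic factor |dx/dθ| = 0.064908 m.
ω = v/|dx/dθ| = 6.7/0.064908 = 103.22 rad/s.
N = 60ω/(2π) = 985.71 rpm.

986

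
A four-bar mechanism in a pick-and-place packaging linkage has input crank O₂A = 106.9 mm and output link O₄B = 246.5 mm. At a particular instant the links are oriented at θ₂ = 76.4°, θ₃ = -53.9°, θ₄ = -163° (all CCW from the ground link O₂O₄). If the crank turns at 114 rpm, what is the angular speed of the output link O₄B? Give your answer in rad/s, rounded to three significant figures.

ω₂ = 11.94 rad/s (from 114 rpm).
Differentiating the loop-closure r₂e^{iθ₂}+r₃e^{iθ₃}=r₁+r₄e^{iθ₄} gives r₂ω₂e^{iθ₂}+r₃ω₃e^{iθ₃}=r₄ω₄e^{iθ₄}.
Eliminating the other unknown: ω₄ = r₂ω₂ sin(θ₂−θ₃) / [r₄ sin(θ₄−θ₃)].
Numerator sine = +0.76267; denominator sine = -0.94495.
Result = 0.1069·11.94·(+0.76267) / (0.2465·(-0.94495)) = -4.1785 rad/s; magnitude 4.1785 rad/s.

4.18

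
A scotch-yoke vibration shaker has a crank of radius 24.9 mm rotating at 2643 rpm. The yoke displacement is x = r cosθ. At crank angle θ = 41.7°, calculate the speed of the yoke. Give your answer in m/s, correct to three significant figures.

4.58

ω = 276.8 rad/s (from 2643 rpm).
x = r cosθ ⇒ ẋ = −rω sinθ.
|v| = rω|sinθ| = 0.0249·276.8·|sin 41.7°| = 4.5846 m/s.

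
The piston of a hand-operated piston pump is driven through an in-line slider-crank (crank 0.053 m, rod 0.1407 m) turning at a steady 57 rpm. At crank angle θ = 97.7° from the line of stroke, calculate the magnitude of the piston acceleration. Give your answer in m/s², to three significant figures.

0.990

ω = 2π·57/60 = 5.969 rad/s
x(θ) = r cosθ + √(L² − r² sin²θ); with ω constant, a = ω²·d²x/dθ².
d²x/dθ² = −r cosθ − r²(cos2θ)/√u − r⁴ sin²2θ/(4u^{3/2}),  u = L² − r² sin²θ = 0.0170379 m².
Substituting r = 0.053 m, L = 0.1407 m, θ = 97.7°: d²x/dθ² = +0.027786 m.
a = ω²·d²x/dθ² = (5.969)²·(+0.027786) = +0.99 m/s²;  |a| = 0.99 m/s².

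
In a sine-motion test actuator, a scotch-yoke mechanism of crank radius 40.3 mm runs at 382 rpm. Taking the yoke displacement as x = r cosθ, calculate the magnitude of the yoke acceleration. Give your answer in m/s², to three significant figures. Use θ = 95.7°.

6.41

ω = 40 rad/s (from 382 rpm).
x = r cosθ ⇒ ẍ = −rω² cosθ (ω constant).
|a| = rω²|cosθ| = 0.0403·(40)²·|cos 95.7°| = 6.4051 m/s².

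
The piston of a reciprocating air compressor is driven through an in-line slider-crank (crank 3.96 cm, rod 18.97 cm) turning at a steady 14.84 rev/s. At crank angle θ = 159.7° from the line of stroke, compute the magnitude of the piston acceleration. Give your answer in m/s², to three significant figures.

ω = 2π·14.8 = 93.24 rad/s
x(θ) = r cosθ + √(L² − r² sin²θ); with ω constant, a = ω²·d²x/dθ².
d²x/dθ² = −r cosθ − r²(cos2θ)/√u − r⁴ sin²2θ/(4u^{3/2}),  u = L² − r² sin²θ = 0.0357973 m².
Substituting r = 0.0396 m, L = 0.1897 m, θ = 159.7°: d²x/dθ² = +0.030809 m.
a = ω²·d²x/dθ² = (93.24)²·(+0.030809) = +267.86 m/s²;  |a| = 267.86 m/s².

268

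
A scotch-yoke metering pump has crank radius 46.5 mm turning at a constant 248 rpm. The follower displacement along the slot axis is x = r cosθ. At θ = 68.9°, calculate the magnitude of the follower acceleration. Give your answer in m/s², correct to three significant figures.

ω = 25.97 rad/s (from 248 rpm).
x = r cosθ ⇒ ẍ = −rω² cosθ (ω constant).
|a| = rω²|cosθ| = 0.0465·(25.97)²·|cos 68.9°| = 11.29 m/s².

11.3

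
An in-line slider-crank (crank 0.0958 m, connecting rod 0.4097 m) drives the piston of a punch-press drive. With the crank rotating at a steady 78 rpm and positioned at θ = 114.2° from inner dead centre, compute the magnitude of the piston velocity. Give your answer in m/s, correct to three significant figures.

0.644

ω = 2π·78/60 = 8.168 rad/s
For an in-line slider-crank, x = r cosθ + √(L² − r² sin²θ), so v = −rω sinθ·[1 + r cosθ/√(L² − r² sin²θ)].
With r = 0.0958 m, L = 0.4097 m, θ = 114.2°: √(L² − r² sin²θ) = 0.40027 m.
v = −0.0958·8.168·0.91212·[1 + 0.0958·-0.40992/0.40027] = -0.64372 m/s.
|v| = 0.64372 m/s.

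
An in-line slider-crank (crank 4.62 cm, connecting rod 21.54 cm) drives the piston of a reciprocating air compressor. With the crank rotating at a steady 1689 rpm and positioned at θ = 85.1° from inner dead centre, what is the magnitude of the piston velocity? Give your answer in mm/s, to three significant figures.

ω = 2π·1689/60 = 176.9 rad/s
For an in-line slider-crank, x = r cosθ + √(L² − r² sin²θ), so v = −rω sinθ·[1 + r cosθ/√(L² − r² sin²θ)].
With r = 0.0462 m, L = 0.2154 m, θ = 85.1°: √(L² − r² sin²θ) = 0.21042 m.
v = −0.0462·176.9·0.99635·[1 + 0.0462·0.08542/0.21042] = -8.2943 m/s.
|v| = 8.2943 m/s = 8294.3 mm/s.

8290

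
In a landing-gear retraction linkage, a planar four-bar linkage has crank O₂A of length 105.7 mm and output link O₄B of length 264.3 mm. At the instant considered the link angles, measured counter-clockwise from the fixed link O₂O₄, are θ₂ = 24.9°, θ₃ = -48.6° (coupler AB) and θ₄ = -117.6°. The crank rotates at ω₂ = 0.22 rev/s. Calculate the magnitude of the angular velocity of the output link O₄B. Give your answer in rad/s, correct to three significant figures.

ω₂ = 1.382 rad/s (from 0.22 rev/s).
Differentiating the loop-closure r₂e^{iθ₂}+r₃e^{iθ₃}=r₁+r₄e^{iθ₄} gives r₂ω₂e^{iθ₂}+r₃ω₃e^{iθ₃}=r₄ω₄e^{iθ₄}.
Eliminating the other unknown: ω₄ = r₂ω₂ sin(θ₂−θ₃) / [r₄ sin(θ₄−θ₃)].
Numerator sine = +0.95882; denominator sine = -0.93358.
Result = 0.1057·1.382·(+0.95882) / (0.2643·(-0.93358)) = -0.56776 rad/s; magnitude 0.56776 rad/s.

0.568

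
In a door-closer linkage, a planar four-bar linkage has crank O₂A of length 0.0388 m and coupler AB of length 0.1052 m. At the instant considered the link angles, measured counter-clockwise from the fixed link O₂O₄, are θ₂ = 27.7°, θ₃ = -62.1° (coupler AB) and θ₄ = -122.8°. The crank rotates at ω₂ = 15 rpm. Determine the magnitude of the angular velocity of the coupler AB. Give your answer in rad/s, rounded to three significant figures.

ω₂ = 1.571 rad/s (from 15 rpm).
Differentiating the loop-closure r₂e^{iθ₂}+r₃e^{iθ₃}=r₁+r₄e^{iθ₄} gives r₂ω₂e^{iθ₂}+r₃ω₃e^{iθ₃}=r₄ω₄e^{iθ₄}.
Eliminating the other unknown: ω₃ = r₂ω₂ sin(θ₄−θ₂) / [r₃ sin(θ₃−θ₄)].
Numerator sine = -0.49242; denominator sine = +0.87207.
Result = 0.0388·1.571·(-0.49242) / (0.1052·(+0.87207)) = -0.32713 rad/s; magnitude 0.32713 rad/s.

0.327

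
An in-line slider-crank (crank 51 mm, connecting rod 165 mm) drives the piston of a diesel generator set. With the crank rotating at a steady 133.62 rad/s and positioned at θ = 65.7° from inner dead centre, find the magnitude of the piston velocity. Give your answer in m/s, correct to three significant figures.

ω = 133.6 rad/s
For an in-line slider-crank, x = r cosθ + √(L² − r² sin²θ), so v = −rω sinθ·[1 + r cosθ/√(L² − r² sin²θ)].
With r = 0.051 m, L = 0.165 m, θ = 65.7°: √(L² − r² sin²θ) = 0.15832 m.
v = −0.051·133.6·0.91140·[1 + 0.051·0.41151/0.15832] = -7.0342 m/s.
|v| = 7.0342 m/s.

7.03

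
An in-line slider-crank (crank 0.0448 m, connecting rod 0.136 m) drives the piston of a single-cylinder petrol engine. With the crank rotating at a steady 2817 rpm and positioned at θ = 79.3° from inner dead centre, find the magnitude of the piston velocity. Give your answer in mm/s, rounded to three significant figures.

ω = 2π·2817/60 = 295 rad/s
For an in-line slider-crank, x = r cosθ + √(L² − r² sin²θ), so v = −rω sinθ·[1 + r cosθ/√(L² − r² sin²θ)].
With r = 0.0448 m, L = 0.136 m, θ = 79.3°: √(L² − r² sin²θ) = 0.12868 m.
v = −0.0448·295·0.98261·[1 + 0.0448·0.18567/0.12868] = -13.825 m/s.
|v| = 13.825 m/s = 13825 mm/s.

13800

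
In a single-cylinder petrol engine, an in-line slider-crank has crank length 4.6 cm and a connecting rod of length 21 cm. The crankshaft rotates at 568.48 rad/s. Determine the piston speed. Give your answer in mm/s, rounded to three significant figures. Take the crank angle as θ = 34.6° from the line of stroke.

ω = 568.5 rad/s
For an in-line slider-crank, x = r cosθ + √(L² − r² sin²θ), so v = −rω sinθ·[1 + r cosθ/√(L² − r² sin²θ)].
With r = 0.046 m, L = 0.21 m, θ = 34.6°: √(L² − r² sin²θ) = 0.20837 m.
v = −0.046·568.5·0.56784·[1 + 0.046·0.82314/0.20837] = -17.548 m/s.
|v| = 17.548 m/s = 17548 mm/s.

17500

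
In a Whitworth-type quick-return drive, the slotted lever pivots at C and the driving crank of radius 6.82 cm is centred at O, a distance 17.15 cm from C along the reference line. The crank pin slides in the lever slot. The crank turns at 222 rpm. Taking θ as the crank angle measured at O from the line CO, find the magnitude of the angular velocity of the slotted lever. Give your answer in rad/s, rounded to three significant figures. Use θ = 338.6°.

6.47

ω = 23.25 rad/s (from 222 rpm).
Crank pin A relative to C: A = (d + r cosθ, r sinθ); lever angle φ = atan2(r sinθ, d + r cosθ).
Differentiating tanφ: φ̇ = rω(d cosθ + r)/(d² + r² + 2dr cosθ).
d² + r² + 2dr cosθ = |CA|² = 0.0558433 m²;  d cosθ + r = +0.22788 m.
|ω_lever| = |0.0682·23.25·+0.22788| / 0.0558433 = 6.4698 rad/s.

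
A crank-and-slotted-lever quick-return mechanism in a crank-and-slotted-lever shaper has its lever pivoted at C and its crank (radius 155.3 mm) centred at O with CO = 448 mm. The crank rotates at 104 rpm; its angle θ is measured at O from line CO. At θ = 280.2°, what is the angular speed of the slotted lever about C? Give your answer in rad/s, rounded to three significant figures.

ω = 10.89 rad/s (from 104 rpm).
Crank pin A relative to C: A = (d + r cosθ, r sinθ); lever angle φ = atan2(r sinθ, d + r cosθ).
Differentiating tanφ: φ̇ = rω(d cosθ + r)/(d² + r² + 2dr cosθ).
d² + r² + 2dr cosθ = |CA|² = 0.249463 m²;  d cosθ + r = +0.23463 m.
|ω_lever| = |0.1553·10.89·+0.23463| / 0.249463 = 1.5908 rad/s.

1.59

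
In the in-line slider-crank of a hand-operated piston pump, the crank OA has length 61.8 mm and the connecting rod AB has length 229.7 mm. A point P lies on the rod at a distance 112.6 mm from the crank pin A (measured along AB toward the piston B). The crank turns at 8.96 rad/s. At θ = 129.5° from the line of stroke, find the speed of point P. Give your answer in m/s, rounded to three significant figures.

0.430

ω = 8.96 rad/s.  Crank-pin speed |V_A| = rω = 0.55373 m/s, perpendicular to OA.
Rod angle: sinφ = −(r/L) sinθ ⇒ φ = -11.982°; ω_rod = −rω cosθ/√(L²−r²sin²θ) = +1.5675 rad/s.
V_P = V_A + ω_rod × AP, with AP = 0.1126 m along the rod.
Components: V_Px = −rω sinθ − a·ω_rod·sinφ = -0.39063 m/s;  V_Py = rω cosθ + a·ω_rod·cosφ = -0.17956 m/s.
|V_P| = √(V_Px² + V_Py²) = 0.42992 m/s.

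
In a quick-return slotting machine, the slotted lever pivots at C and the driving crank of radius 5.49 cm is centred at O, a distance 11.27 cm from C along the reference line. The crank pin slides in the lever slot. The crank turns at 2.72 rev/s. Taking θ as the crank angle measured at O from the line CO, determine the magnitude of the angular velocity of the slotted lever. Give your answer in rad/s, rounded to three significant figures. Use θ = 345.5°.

5.56

ω = 17.09 rad/s (from 2.72 rev/s).
Crank pin A relative to C: A = (d + r cosθ, r sinθ); lever angle φ = atan2(r sinθ, d + r cosθ).
Differentiating tanφ: φ̇ = rω(d cosθ + r)/(d² + r² + 2dr cosθ).
d² + r² + 2dr cosθ = |CA|² = 0.0276956 m²;  d cosθ + r = +0.16401 m.
|ω_lever| = |0.0549·17.09·+0.16401| / 0.0276956 = 5.5562 rad/s.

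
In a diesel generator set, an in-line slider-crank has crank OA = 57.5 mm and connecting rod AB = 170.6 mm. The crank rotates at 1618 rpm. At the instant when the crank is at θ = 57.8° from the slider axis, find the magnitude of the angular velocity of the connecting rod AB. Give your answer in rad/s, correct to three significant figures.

ω = 169.4 rad/s (converted from 1618 rpm).
The rod makes angle φ with the slider axis where L sinφ = r sinθ; differentiating, L cosφ·φ̇ = r ω cosθ.
L cosφ = √(L² − r² sin²θ) = 0.16351 m.
|ω_rod| = r ω |cosθ| / √(L² − r² sin²θ) = 0.0575·169.4·0.53288/0.16351 = 31.75 rad/s.

31.8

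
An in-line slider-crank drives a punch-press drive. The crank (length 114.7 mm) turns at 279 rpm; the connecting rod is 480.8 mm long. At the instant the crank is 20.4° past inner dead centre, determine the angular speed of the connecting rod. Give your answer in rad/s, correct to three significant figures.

ω = 29.22 rad/s (converted from 279 rpm).
The rod makes angle φ with the slider axis where L sinφ = r sinθ; differentiating, L cosφ·φ̇ = r ω cosθ.
L cosφ = √(L² − r² sin²θ) = 0.47913 m.
|ω_rod| = r ω |cosθ| / √(L² − r² sin²θ) = 0.1147·29.22·0.93728/0.47913 = 6.5555 rad/s.

6.56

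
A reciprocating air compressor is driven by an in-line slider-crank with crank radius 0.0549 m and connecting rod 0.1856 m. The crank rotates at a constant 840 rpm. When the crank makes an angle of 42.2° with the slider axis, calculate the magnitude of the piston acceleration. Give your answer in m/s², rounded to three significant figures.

ω = 2π·840/60 = 87.96 rad/s
x(θ) = r cosθ + √(L² − r² sin²θ); with ω constant, a = ω²·d²x/dθ².
d²x/dθ² = −r cosθ − r²(cos2θ)/√u − r⁴ sin²2θ/(4u^{3/2}),  u = L² − r² sin²θ = 0.0330874 m².
Substituting r = 0.0549 m, L = 0.1856 m, θ = 42.2°: d²x/dθ² = -0.042661 m.
a = ω²·d²x/dθ² = (87.96)²·(-0.042661) = -330.1 m/s²;  |a| = 330.1 m/s².

330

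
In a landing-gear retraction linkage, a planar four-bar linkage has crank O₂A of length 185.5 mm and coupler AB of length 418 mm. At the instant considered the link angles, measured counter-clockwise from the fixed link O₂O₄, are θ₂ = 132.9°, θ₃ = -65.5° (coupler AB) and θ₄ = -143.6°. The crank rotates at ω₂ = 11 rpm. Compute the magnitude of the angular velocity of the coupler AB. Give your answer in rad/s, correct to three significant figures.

ω₂ = 1.152 rad/s (from 11 rpm).
Differentiating the loop-closure r₂e^{iθ₂}+r₃e^{iθ₃}=r₁+r₄e^{iθ₄} gives r₂ω₂e^{iθ₂}+r₃ω₃e^{iθ₃}=r₄ω₄e^{iθ₄}.
Eliminating the other unknown: ω₃ = r₂ω₂ sin(θ₄−θ₂) / [r₃ sin(θ₃−θ₄)].
Numerator sine = +0.99357; denominator sine = +0.97851.
Result = 0.1855·1.152·(+0.99357) / (0.418·(+0.97851)) = +0.51907 rad/s; magnitude 0.51907 rad/s.

0.519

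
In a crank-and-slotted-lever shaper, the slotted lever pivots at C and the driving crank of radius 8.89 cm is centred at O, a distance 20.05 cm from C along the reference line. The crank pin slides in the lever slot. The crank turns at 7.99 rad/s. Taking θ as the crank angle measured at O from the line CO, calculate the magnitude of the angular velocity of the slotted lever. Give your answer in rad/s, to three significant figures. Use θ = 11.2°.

2.44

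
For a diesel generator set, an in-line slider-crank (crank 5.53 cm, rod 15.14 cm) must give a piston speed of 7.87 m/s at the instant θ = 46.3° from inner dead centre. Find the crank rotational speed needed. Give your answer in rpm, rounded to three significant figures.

For an in-line slider-crank, |v_piston| = rω|sinθ|·[1 + r cosθ/√(L² − r² sin²θ)].
With r = 0.0553 m, L = 0.1514 m, θ = 46.3°: the bracketed kinematic factor |dx/dθ| = 0.05044 m.
ω = v/|dx/dθ| = 7.87/0.05044 = 156.03 rad/s.
N = 60ω/(2π) = 1489.9 rpm.

1490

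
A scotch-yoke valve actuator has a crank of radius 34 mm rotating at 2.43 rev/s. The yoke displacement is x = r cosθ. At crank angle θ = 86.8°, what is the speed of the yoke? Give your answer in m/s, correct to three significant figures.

0.518

ω = 15.27 rad/s (from 2.43 rev/s).
x = r cosθ ⇒ ẋ = −rω sinθ.
|v| = rω|sinθ| = 0.034·15.27·|sin 86.8°| = 0.51831 m/s.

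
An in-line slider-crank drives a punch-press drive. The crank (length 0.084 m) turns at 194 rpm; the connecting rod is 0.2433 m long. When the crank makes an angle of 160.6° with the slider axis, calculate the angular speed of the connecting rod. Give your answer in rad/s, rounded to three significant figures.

6.66

ω = 20.32 rad/s (converted from 194 rpm).
The rod makes angle φ with the slider axis where L sinφ = r sinθ; differentiating, L cosφ·φ̇ = r ω cosθ.
L cosφ = √(L² − r² sin²θ) = 0.24169 m.
|ω_rod| = r ω |cosθ| / √(L² − r² sin²θ) = 0.084·20.32·0.94322/0.24169 = 6.6597 rad/s.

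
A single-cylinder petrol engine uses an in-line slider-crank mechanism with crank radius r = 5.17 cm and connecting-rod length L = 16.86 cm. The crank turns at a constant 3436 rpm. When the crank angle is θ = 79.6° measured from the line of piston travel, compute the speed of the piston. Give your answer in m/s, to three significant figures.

19.4

ω = 2π·3436/60 = 359.8 rad/s
For an in-line slider-crank, x = r cosθ + √(L² − r² sin²θ), so v = −rω sinθ·[1 + r cosθ/√(L² − r² sin²θ)].
With r = 0.0517 m, L = 0.1686 m, θ = 79.6°: √(L² − r² sin²θ) = 0.16075 m.
v = −0.0517·359.8·0.98357·[1 + 0.0517·0.18052/0.16075] = -19.359 m/s.
|v| = 19.359 m/s.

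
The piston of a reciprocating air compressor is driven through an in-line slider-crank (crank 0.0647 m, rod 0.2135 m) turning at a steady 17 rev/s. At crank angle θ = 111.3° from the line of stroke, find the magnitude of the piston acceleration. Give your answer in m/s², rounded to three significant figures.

437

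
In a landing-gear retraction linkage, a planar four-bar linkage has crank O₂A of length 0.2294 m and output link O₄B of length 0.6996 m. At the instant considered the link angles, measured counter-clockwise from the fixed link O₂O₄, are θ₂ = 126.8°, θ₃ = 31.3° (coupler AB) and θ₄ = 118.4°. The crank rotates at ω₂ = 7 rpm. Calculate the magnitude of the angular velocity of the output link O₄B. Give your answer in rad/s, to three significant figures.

ω₂ = 0.733 rad/s (from 7 rpm).
Differentiating the loop-closure r₂e^{iθ₂}+r₃e^{iθ₃}=r₁+r₄e^{iθ₄} gives r₂ω₂e^{iθ₂}+r₃ω₃e^{iθ₃}=r₄ω₄e^{iθ₄}.
Eliminating the other unknown: ω₄ = r₂ω₂ sin(θ₂−θ₃) / [r₄ sin(θ₄−θ₃)].
Numerator sine = +0.99540; denominator sine = +0.99872.
Result = 0.2294·0.733·(+0.99540) / (0.6996·(+0.99872)) = +0.23956 rad/s; magnitude 0.23956 rad/s.

0.240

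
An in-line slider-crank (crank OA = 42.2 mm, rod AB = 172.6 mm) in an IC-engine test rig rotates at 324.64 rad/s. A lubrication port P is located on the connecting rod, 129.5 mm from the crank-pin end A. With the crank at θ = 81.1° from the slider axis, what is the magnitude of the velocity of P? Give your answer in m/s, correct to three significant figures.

13.9

ω = 324.6 rad/s.  Crank-pin speed |V_A| = rω = 13.7 m/s, perpendicular to OA.
Rod angle: sinφ = −(r/L) sinθ ⇒ φ = -13.978°; ω_rod = −rω cosθ/√(L²−r²sin²θ) = -12.655 rad/s.
V_P = V_A + ω_rod × AP, with AP = 0.1295 m along the rod.
Components: V_Px = −rω sinθ − a·ω_rod·sinφ = -13.931 m/s;  V_Py = rω cosθ + a·ω_rod·cosφ = +0.52926 m/s.
|V_P| = √(V_Px² + V_Py²) = 13.941 m/s.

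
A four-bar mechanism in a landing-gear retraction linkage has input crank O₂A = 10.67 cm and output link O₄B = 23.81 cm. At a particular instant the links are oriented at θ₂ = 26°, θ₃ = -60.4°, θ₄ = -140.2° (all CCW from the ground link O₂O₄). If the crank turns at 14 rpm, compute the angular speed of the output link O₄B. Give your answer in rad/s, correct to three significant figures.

0.666

ω₂ = 1.466 rad/s (from 14 rpm).
Differentiating the loop-closure r₂e^{iθ₂}+r₃e^{iθ₃}=r₁+r₄e^{iθ₄} gives r₂ω₂e^{iθ₂}+r₃ω₃e^{iθ₃}=r₄ω₄e^{iθ₄}.
Eliminating the other unknown: ω₄ = r₂ω₂ sin(θ₂−θ₃) / [r₄ sin(θ₄−θ₃)].
Numerator sine = +0.99803; denominator sine = -0.98420.
Result = 0.1067·1.466·(+0.99803) / (0.2381·(-0.98420)) = -0.66623 rad/s; magnitude 0.66623 rad/s.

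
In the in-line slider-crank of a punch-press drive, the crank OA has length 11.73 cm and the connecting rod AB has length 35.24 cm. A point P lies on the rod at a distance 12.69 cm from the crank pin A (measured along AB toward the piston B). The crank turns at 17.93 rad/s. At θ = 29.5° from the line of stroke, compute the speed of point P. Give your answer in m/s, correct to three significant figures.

ω = 17.93 rad/s.  Crank-pin speed |V_A| = rω = 2.1032 m/s, perpendicular to OA.
Rod angle: sinφ = −(r/L) sinθ ⇒ φ = -9.434°; ω_rod = −rω cosθ/√(L²−r²sin²θ) = -5.2657 rad/s.
V_P = V_A + ω_rod × AP, with AP = 0.1269 m along the rod.
Components: V_Px = −rω sinθ − a·ω_rod·sinφ = -1.1452 m/s;  V_Py = rω cosθ + a·ω_rod·cosφ = +1.1713 m/s.
|V_P| = √(V_Px² + V_Py²) = 1.6381 m/s.

1.64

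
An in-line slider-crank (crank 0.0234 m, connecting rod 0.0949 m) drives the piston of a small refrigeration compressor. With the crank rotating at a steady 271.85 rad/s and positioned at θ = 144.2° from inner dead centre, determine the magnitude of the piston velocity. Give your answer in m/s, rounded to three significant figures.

ω = 271.9 rad/s
For an in-line slider-crank, x = r cosθ + √(L² − r² sin²θ), so v = −rω sinθ·[1 + r cosθ/√(L² − r² sin²θ)].
With r = 0.0234 m, L = 0.0949 m, θ = 144.2°: √(L² − r² sin²θ) = 0.093908 m.
v = −0.0234·271.9·0.58496·[1 + 0.0234·-0.81106/0.093908] = -2.969 m/s.
|v| = 2.969 m/s.

2.97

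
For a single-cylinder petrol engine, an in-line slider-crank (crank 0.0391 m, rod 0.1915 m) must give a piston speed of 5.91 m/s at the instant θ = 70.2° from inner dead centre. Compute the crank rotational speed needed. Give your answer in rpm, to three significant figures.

For an in-line slider-crank, |v_piston| = rω|sinθ|·[1 + r cosθ/√(L² − r² sin²θ)].
With r = 0.0391 m, L = 0.1915 m, θ = 70.2°: the bracketed kinematic factor |dx/dθ| = 0.039381 m.
ω = v/|dx/dθ| = 5.91/0.039381 = 150.07 rad/s.
N = 60ω/(2π) = 1433.1 rpm.

1430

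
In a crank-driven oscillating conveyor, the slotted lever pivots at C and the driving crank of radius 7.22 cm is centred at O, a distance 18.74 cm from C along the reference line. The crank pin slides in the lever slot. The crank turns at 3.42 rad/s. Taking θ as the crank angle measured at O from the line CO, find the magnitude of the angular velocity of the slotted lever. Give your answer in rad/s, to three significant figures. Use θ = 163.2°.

1.83

ω = 3.42 rad/s
Crank pin A relative to C: A = (d + r cosθ, r sinθ); lever angle φ = atan2(r sinθ, d + r cosθ).
Differentiating tanφ: φ̇ = rω(d cosθ + r)/(d² + r² + 2dr cosθ).
d² + r² + 2dr cosθ = |CA|² = 0.014426 m²;  d cosθ + r = -0.1072 m.
|ω_lever| = |0.0722·3.42·-0.1072| / 0.014426 = 1.8349 rad/s.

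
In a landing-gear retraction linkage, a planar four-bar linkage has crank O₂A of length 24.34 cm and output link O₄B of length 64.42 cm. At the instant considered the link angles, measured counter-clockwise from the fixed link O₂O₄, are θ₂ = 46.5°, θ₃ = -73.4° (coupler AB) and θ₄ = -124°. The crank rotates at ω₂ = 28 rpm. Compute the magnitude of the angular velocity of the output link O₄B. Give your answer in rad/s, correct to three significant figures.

1.24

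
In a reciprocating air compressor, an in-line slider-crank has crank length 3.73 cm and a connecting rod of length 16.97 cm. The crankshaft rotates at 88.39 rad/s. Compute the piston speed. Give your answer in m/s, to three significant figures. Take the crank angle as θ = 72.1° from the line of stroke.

3.35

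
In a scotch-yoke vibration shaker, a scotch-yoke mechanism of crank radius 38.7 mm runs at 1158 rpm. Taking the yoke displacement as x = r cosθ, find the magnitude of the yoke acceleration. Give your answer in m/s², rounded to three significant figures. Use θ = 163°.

544

ω = 121.3 rad/s (from 1158 rpm).
x = r cosθ ⇒ ẍ = −rω² cosθ (ω constant).
|a| = rω²|cosθ| = 0.0387·(121.3)²·|cos 163°| = 544.23 m/s².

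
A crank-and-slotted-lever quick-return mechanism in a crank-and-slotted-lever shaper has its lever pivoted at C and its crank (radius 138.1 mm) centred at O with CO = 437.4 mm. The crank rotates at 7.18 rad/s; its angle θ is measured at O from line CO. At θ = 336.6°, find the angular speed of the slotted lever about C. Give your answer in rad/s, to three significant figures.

ω = 7.18 rad/s
Crank pin A relative to C: A = (d + r cosθ, r sinθ); lever angle φ = atan2(r sinθ, d + r cosθ).
Differentiating tanφ: φ̇ = rω(d cosθ + r)/(d² + r² + 2dr cosθ).
d² + r² + 2dr cosθ = |CA|² = 0.321264 m²;  d cosθ + r = +0.53953 m.
|ω_lever| = |0.1381·7.18·+0.53953| / 0.321264 = 1.6652 rad/s.

1.67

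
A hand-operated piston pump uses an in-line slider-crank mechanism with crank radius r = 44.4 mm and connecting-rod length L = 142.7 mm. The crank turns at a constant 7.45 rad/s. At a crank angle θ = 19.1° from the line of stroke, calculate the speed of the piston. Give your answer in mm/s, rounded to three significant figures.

ω = 7.45 rad/s
For an in-line slider-crank, x = r cosθ + √(L² − r² sin²θ), so v = −rω sinθ·[1 + r cosθ/√(L² − r² sin²θ)].
With r = 0.0444 m, L = 0.1427 m, θ = 19.1°: √(L² − r² sin²θ) = 0.14196 m.
v = −0.0444·7.45·0.32722·[1 + 0.0444·0.94495/0.14196] = -0.14023 m/s.
|v| = 0.14023 m/s = 140.23 mm/s.

140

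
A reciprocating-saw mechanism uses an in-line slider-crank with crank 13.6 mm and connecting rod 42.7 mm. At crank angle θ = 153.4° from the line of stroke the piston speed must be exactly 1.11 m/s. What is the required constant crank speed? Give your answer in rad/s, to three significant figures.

For an in-line slider-crank, |v_piston| = rω|sinθ|·[1 + r cosθ/√(L² − r² sin²θ)].
With r = 0.0136 m, L = 0.0427 m, θ = 153.4°: the bracketed kinematic factor |dx/dθ| = 0.0043374 m.
ω = v/|dx/dθ| = 1.11/0.0043374 = 255.91 rad/s.

256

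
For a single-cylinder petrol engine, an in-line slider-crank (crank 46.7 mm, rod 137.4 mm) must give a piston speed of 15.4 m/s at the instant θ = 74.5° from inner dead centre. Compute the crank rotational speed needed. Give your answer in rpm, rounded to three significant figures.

2980

For an in-line slider-crank, |v_piston| = rω|sinθ|·[1 + r cosθ/√(L² − r² sin²θ)].
With r = 0.0467 m, L = 0.1374 m, θ = 74.5°: the bracketed kinematic factor |dx/dθ| = 0.049328 m.
ω = v/|dx/dθ| = 15.4/0.049328 = 312.2 rad/s.
N = 60ω/(2π) = 2981.3 rpm.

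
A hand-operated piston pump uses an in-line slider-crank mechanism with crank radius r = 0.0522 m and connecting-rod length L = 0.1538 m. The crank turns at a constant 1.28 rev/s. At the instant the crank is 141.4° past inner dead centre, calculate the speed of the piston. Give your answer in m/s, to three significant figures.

0.191

ω = 2π·1.28 = 8.042 rad/s
For an in-line slider-crank, x = r cosθ + √(L² − r² sin²θ), so v = −rω sinθ·[1 + r cosθ/√(L² − r² sin²θ)].
With r = 0.0522 m, L = 0.1538 m, θ = 141.4°: √(L² − r² sin²θ) = 0.15031 m.
v = −0.0522·8.042·0.62388·[1 + 0.0522·-0.78152/0.15031] = -0.19083 m/s.
|v| = 0.19083 m/s.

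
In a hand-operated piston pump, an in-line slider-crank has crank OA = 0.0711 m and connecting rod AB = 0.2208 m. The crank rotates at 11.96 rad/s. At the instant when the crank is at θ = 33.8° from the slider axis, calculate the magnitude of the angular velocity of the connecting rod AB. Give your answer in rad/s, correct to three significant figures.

3.25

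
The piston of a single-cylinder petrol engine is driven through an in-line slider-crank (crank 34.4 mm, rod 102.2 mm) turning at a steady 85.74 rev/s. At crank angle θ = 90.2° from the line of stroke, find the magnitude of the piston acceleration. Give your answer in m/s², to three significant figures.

3600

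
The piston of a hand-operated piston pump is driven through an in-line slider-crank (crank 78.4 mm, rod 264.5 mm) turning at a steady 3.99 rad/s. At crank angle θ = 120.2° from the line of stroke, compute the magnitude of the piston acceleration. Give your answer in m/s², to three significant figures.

0.810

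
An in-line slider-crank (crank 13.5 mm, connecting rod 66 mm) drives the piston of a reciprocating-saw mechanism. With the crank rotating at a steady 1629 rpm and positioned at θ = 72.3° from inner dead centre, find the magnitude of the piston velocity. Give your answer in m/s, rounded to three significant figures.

2.33

ω = 2π·1629/60 = 170.6 rad/s
For an in-line slider-crank, x = r cosθ + √(L² − r² sin²θ), so v = −rω sinθ·[1 + r cosθ/√(L² − r² sin²θ)].
With r = 0.0135 m, L = 0.066 m, θ = 72.3°: √(L² − r² sin²θ) = 0.064735 m.
v = −0.0135·170.6·0.95266·[1 + 0.0135·0.30403/0.064735] = -2.333 m/s.
|v| = 2.333 m/s.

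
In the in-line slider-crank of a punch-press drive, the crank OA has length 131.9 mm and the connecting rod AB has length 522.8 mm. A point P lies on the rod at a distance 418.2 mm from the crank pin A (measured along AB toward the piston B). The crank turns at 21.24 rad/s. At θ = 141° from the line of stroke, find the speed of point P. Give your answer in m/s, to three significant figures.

1.55

ω = 21.24 rad/s.  Crank-pin speed |V_A| = rω = 2.8016 m/s, perpendicular to OA.
Rod angle: sinφ = −(r/L) sinθ ⇒ φ = -9.136°; ω_rod = −rω cosθ/√(L²−r²sin²θ) = +4.218 rad/s.
V_P = V_A + ω_rod × AP, with AP = 0.4182 m along the rod.
Components: V_Px = −rω sinθ − a·ω_rod·sinφ = -1.483 m/s;  V_Py = rω cosθ + a·ω_rod·cosφ = -0.43561 m/s.
|V_P| = √(V_Px² + V_Py²) = 1.5457 m/s.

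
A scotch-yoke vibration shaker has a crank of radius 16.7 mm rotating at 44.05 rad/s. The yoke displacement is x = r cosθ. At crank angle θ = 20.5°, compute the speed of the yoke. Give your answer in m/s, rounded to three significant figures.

0.258

ω = 44.05 rad/s
x = r cosθ ⇒ ẋ = −rω sinθ.
|v| = rω|sinθ| = 0.0167·44.05·|sin 20.5°| = 0.25762 m/s.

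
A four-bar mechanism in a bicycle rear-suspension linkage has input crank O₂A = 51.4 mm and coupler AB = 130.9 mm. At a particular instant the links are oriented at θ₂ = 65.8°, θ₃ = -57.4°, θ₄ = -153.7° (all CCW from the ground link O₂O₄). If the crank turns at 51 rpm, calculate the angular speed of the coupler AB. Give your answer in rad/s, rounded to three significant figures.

ω₂ = 5.341 rad/s (from 51 rpm).
Differentiating the loop-closure r₂e^{iθ₂}+r₃e^{iθ₃}=r₁+r₄e^{iθ₄} gives r₂ω₂e^{iθ₂}+r₃ω₃e^{iθ₃}=r₄ω₄e^{iθ₄}.
Eliminating the other unknown: ω₃ = r₂ω₂ sin(θ₄−θ₂) / [r₃ sin(θ₃−θ₄)].
Numerator sine = +0.63608; denominator sine = +0.99396.
Result = 0.0514·5.341·(+0.63608) / (0.1309·(+0.99396)) = +1.342 rad/s; magnitude 1.342 rad/s.

1.34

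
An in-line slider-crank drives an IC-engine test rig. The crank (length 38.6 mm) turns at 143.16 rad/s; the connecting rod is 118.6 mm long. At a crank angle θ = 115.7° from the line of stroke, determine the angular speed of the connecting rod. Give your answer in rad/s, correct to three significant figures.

ω = 143.2 rad/s
The rod makes angle φ with the slider axis where L sinφ = r sinθ; differentiating, L cosφ·φ̇ = r ω cosθ.
L cosφ = √(L² − r² sin²θ) = 0.11339 m.
|ω_rod| = r ω |cosθ| / √(L² − r² sin²θ) = 0.0386·143.2·0.43366/0.11339 = 21.135 rad/s.

21.1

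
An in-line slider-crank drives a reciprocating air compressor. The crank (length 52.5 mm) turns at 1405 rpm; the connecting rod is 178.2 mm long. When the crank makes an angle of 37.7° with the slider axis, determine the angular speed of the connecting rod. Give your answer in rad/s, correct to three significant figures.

ω = 147.1 rad/s (converted from 1405 rpm).
The rod makes angle φ with the slider axis where L sinφ = r sinθ; differentiating, L cosφ·φ̇ = r ω cosθ.
L cosφ = √(L² − r² sin²θ) = 0.17528 m.
|ω_rod| = r ω |cosθ| / √(L² − r² sin²θ) = 0.0525·147.1·0.79122/0.17528 = 34.868 rad/s.

34.9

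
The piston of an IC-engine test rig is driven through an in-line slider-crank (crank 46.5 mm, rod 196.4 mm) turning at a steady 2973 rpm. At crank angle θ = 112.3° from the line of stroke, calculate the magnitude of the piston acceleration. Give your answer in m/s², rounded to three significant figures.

ω = 2π·2973/60 = 311.3 rad/s
x(θ) = r cosθ + √(L² − r² sin²θ); with ω constant, a = ω²·d²x/dθ².
d²x/dθ² = −r cosθ − r²(cos2θ)/√u − r⁴ sin²2θ/(4u^{3/2}),  u = L² − r² sin²θ = 0.036722 m².
Substituting r = 0.0465 m, L = 0.1964 m, θ = 112.3°: d²x/dθ² = +0.025597 m.
a = ω²·d²x/dθ² = (311.3)²·(+0.025597) = +2481 m/s²;  |a| = 2481 m/s².

2480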